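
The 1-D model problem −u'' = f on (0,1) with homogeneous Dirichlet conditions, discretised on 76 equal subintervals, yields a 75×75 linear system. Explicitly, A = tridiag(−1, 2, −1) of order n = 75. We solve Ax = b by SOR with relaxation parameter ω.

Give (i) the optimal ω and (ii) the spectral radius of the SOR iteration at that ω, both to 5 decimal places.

ω* = 1.92063, ρ_SOR = 0.92063

½·tridiag(1,0,1) at n=75: λ_k = cos(kπ/76); max |λ| at k=1 ⇒ ρ_J = cos(π/76) ≈ 0.99915.
root = sin(π/76) = 0.041325  (since 1−cos² = sin²).
Young: ω* = 2/(1+√(1−ρ_J²)) = 2/(1+0.041325) = 2/1.041325 = 1.92063.
ρ_SOR = ω* − 1 ≈ 0.92063.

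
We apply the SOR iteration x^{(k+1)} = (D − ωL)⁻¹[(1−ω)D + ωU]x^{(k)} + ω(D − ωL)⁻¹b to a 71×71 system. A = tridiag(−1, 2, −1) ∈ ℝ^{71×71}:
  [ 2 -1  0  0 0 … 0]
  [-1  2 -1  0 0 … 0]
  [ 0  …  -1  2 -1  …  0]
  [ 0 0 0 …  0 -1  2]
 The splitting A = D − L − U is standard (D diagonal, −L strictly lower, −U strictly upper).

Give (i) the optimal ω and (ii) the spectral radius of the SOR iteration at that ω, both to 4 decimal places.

ω* = 1.9164, ρ_SOR = 0.9164

With n=71, ρ(Jacobi) = cos(π/72) = 0.9990.
√(1−ρ_J²) simplifies to sin(π/72) = 0.04362.
ω* = 2/(1 + 0.04362) = 2/1.04362 = 1.9164.
[ρ_SOR] ω* − 1 = 0.9164.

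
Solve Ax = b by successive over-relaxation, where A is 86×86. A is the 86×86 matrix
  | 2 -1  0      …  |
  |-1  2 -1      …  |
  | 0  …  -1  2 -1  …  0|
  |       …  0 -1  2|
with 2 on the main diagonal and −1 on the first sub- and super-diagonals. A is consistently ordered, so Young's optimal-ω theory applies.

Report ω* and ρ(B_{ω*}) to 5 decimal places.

ω* = 1.93031, ρ_SOR = 0.93031

B_J for the 86×86 system has eigenvalues cos(kπ/87); ρ_J = cos(π/87) = 0.99935.
√(1−ρ_J²) = |sin(π/87)| = 0.036102
[ω*] 2 ÷ (1 + 0.036102) = 2 ÷ 1.036102 = 1.93031.
ρ(B_{ω*}) = ω*−1 = 0.93031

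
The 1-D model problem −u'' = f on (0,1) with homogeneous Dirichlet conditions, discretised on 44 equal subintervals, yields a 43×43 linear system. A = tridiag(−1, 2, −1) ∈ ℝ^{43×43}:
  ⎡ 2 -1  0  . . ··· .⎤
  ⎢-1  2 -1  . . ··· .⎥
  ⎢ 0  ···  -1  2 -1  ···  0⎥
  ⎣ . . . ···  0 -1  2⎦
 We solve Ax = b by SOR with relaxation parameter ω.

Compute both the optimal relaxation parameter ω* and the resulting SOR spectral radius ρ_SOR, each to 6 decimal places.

ω* = 1.866822, ρ_SOR = 0.866822

[ρ_J] n=43: ρ(B_J) = cos(π/(n+1)) = cos(π/44) = 0.997452.
root = sin(π/44) = 0.0713392  (since 1−cos² = sin²).
So ω* = 2/1.0713392 = 1.866822 (Young).
[ρ_SOR] ω* − 1 = 0.866822.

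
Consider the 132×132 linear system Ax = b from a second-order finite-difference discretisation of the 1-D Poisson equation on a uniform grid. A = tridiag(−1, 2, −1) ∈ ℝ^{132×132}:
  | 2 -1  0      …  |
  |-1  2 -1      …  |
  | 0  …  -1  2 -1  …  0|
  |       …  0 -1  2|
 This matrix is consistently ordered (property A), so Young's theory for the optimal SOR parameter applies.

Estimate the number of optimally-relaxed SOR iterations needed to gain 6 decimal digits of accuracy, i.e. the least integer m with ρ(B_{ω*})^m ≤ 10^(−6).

m = 293

With n=132, ρ(Jacobi) = cos(π/133) = 0.9997210.
1 − cos²(π/133) = sin²(π/133) ⇒ √(1−ρ_J²) = sin(π/133) = 0.0236188.
ω* = 2/(1+0.0236188) = 1.9538524
ρ(B_{ω*}) = ω*−1 = 0.9538524
For 6 digits: m = 6·ln10 / (−ln 0.9538524) = 13.8155/0.0472463 = 292.414; round up → m = 293.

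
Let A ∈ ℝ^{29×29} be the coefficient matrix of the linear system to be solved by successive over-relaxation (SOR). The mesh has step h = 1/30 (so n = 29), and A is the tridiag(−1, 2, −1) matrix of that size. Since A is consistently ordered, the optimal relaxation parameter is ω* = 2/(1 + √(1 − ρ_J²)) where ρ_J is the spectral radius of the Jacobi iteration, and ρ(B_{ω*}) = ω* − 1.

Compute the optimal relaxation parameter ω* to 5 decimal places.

ω* = 1.81073

½·tridiag(1,0,1) at n=29: λ_k = cos(kπ/30); max |λ| at k=1 ⇒ ρ_J = cos(π/30) ≈ 0.99452.
1 − cos²(π/30) = sin²(π/30) ⇒ √(1−ρ_J²) = sin(π/30) = 0.104528.
[ω*] 2 ÷ (1 + 0.104528) = 2 ÷ 1.104528 = 1.81073.
ρ_SOR = ω* − 1 ≈ 0.81073.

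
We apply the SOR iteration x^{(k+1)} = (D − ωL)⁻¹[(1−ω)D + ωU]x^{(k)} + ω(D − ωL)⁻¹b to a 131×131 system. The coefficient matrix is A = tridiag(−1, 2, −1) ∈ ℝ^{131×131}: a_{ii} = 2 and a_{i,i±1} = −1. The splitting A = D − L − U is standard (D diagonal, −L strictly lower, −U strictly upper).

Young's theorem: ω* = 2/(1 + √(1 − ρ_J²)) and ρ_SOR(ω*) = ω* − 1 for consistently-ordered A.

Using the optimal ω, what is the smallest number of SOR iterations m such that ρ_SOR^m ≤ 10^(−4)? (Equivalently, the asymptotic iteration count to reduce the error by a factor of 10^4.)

spectrum of D⁻¹(L+U) = {cos(kπ/132) : 1≤k≤131}; ρ_J = cos(π/132) = 0.9997168.
√(1 − cos²(π/132)) = sin(π/132) ≈ 0.0237977.
[ω*] 2 ÷ (1 + 0.0237977) = 2 ÷ 1.0237977 = 1.9535109.
ρ_SOR = ω* − 1 = 1.9535109 − 1 = 0.9535109.
For 4 digits: m = 4·ln10 / (−ln 0.9535109) = 9.21034/0.0476044 = 193.477; round up → m = 194.

m = 194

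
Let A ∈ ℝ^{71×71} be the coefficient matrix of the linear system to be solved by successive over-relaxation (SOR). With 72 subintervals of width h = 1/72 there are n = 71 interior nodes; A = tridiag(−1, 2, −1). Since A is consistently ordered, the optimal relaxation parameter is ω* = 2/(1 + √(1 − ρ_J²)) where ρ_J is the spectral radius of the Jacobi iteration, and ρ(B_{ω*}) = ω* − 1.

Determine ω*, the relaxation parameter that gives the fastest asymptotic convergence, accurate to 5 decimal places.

½·tridiag(1,0,1) at n=71: λ_k = cos(kπ/72); max |λ| at k=1 ⇒ ρ_J = cos(π/72) ≈ 0.99905.
√(1−ρ_J²) simplifies to sin(π/72) = 0.043619.
ω* = 2/(1+0.043619) = 1.91641
ρ_SOR = ω* − 1 ≈ 0.91641.

ω* = 1.91641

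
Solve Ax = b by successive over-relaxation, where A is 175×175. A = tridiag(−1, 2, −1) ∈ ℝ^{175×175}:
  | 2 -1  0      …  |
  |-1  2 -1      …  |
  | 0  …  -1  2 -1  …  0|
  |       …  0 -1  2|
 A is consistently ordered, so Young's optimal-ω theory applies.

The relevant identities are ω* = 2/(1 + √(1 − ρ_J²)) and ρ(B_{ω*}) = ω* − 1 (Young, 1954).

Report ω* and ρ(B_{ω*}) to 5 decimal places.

With n=175, ρ(Jacobi) = cos(π/176) = 0.99984.
1 − cos²(π/176) = sin²(π/176) ⇒ √(1−ρ_J²) = sin(π/176) = 0.017849.
Then 2/(1+√(1−ρ_J²)) = 2/(1+0.017849); ω* = 2/1.017849 = 1.96493.
Hence ρ(B_{ω*}) = 1.96493 − 1 = 0.96493.

ω* = 1.96493, ρ_SOR = 0.96493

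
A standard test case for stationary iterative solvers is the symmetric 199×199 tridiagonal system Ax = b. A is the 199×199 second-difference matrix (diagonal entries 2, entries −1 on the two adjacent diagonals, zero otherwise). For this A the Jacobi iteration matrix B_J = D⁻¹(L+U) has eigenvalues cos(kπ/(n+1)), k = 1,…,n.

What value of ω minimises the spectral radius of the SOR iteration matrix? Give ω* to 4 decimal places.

½·tridiag(1,0,1) at n=199: λ_k = cos(kπ/200); max |λ| at k=1 ⇒ ρ_J = cos(π/200) ≈ 0.9999.
1 − cos²(π/200) = sin²(π/200) ⇒ √(1−ρ_J²) = sin(π/200) = 0.01571.
So ω* = 2/1.01571 = 1.9691 (Young).
At ω = 1.9691 every |λ(B_ω)| = ω−1, so ρ_SOR = 0.9691.

ω* = 1.9691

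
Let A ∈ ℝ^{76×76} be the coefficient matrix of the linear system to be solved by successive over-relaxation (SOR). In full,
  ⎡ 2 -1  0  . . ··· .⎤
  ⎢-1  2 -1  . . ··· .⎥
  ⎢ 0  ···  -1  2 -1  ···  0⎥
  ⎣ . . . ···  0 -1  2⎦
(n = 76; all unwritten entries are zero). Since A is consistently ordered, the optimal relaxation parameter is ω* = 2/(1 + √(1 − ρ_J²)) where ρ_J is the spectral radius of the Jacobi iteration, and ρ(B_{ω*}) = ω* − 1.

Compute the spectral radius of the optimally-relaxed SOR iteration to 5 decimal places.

n=76: λ(B_J) = 1 − λ(A)/2 = cos(kπ/77); k=1 gives ρ_J = 0.99917.
√(1 − cos²(π/77)) = sin(π/77) ≈ 0.040789.
ω* = 2/(1+0.040789) = 1.92162
Hence ρ(B_{ω*}) = 1.92162 − 1 = 0.92162.

ρ_SOR = 0.92162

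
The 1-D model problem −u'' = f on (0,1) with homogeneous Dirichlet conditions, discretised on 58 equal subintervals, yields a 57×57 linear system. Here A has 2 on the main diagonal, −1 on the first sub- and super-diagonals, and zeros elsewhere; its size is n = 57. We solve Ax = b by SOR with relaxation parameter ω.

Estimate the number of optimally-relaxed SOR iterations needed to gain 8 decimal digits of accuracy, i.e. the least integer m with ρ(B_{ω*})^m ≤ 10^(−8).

½·tridiag(1,0,1) at n=57: λ_k = cos(kπ/58); max |λ| at k=1 ⇒ ρ_J = cos(π/58) ≈ 0.9985334.
1 − cos²(π/58) = sin²(π/58) ⇒ √(1−ρ_J²) = sin(π/58) = 0.0541389.
ω* = 2 / (1 + 0.0541389) = 2 / 1.0541389 ≈ 1.8972832.
ρ(B_{ω*}) = ω*−1 = 0.8972832
8·ln10 = 18.4207; −ln(0.8972832) = 0.108384; m = ⌈18.4207/0.108384⌉ = ⌈169.958⌉ = 170.

m = 170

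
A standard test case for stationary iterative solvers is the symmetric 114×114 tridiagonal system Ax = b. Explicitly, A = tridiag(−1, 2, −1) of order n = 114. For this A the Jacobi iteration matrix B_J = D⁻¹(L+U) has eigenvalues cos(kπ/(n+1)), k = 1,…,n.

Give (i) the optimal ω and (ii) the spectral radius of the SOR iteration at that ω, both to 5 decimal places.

ω* = 1.94682, ρ_SOR = 0.94682

[ρ_J] n=114: ρ(B_J) = cos(π/(n+1)) = cos(π/115) = 0.99963.
root = sin(π/115) = 0.027315  (since 1−cos² = sin²).
ω* = 2/(1+0.027315) = 1.94682
ρ(B_{ω*}) = ω*−1 = 0.94682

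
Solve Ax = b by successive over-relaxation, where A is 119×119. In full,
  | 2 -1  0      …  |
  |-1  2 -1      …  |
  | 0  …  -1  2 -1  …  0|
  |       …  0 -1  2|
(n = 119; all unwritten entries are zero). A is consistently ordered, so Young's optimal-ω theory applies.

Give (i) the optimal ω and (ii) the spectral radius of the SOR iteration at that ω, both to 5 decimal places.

ω* = 1.94898, ρ_SOR = 0.94898

With n=119, ρ(Jacobi) = cos(π/120) = 0.99966.
√(1−ρ_J²) = |sin(π/120)| = 0.026177
[ω*] 2 ÷ (1 + 0.026177) = 2 ÷ 1.026177 = 1.94898.
ρ(B_{ω*}) = ω*−1 = 0.94898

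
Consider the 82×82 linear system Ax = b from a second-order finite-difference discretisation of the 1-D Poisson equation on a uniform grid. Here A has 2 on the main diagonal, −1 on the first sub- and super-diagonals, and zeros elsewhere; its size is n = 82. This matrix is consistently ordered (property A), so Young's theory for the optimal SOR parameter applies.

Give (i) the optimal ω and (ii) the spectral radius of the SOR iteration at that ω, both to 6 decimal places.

ω* = 1.927077, ρ_SOR = 0.927077

B_J for the 82×82 system has eigenvalues cos(kπ/83); ρ_J = cos(π/83) = 0.999284.
√(1−ρ_J²) = |sin(π/83)| = 0.0378415
ω* = 2 / (1 + 0.0378415) = 2 / 1.0378415 ≈ 1.927077.
[ρ_SOR] ω* − 1 = 0.927077.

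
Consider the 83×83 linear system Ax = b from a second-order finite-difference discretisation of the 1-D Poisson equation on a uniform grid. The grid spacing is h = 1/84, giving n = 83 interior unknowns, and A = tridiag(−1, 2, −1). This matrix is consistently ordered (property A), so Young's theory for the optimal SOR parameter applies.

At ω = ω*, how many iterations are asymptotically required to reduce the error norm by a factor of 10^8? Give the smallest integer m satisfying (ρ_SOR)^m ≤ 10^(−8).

m = 247

½·tridiag(1,0,1) at n=83: λ_k = cos(kπ/84); max |λ| at k=1 ⇒ ρ_J = cos(π/84) ≈ 0.9993007.
√(1−ρ_J²) = |sin(π/84)| = 0.0373912
ω* = 2/(1+0.0373912) = 1.9279130
and ρ(B_{ω*}) = 1.9279130 − 1 = 0.9279130.
m ≥ 8·ln10 / (−ln 0.9279130) = 246.209; smallest integer m = 247.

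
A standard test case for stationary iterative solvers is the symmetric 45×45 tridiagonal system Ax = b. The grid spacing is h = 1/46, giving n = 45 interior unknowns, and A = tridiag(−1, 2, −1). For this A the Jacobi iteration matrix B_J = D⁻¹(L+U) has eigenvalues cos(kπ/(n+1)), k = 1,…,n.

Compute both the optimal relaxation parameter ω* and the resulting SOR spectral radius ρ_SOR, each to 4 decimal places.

B_J for the 45×45 system has eigenvalues cos(kπ/46); ρ_J = cos(π/46) = 0.9977.
1 − cos²(π/46) = sin²(π/46) ⇒ √(1−ρ_J²) = sin(π/46) = 0.06824.
ω* = 2 / (1 + 0.06824) = 2 / 1.06824 ≈ 1.8722.
Hence ρ(B_{ω*}) = 1.8722 − 1 = 0.8722.

ω* = 1.8722, ρ_SOR = 0.8722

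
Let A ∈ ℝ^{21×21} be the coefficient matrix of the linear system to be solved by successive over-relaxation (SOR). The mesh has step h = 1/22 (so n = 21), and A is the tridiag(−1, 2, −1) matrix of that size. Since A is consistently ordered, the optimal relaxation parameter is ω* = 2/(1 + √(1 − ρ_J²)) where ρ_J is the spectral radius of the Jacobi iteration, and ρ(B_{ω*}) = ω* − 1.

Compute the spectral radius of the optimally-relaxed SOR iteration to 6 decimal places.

ρ_SOR = 0.750831

ρ_J = max_k |cos(kπ/22)| = cos(π/22) = 0.989821
√(1−ρ_J²) = |sin(π/22)| = 0.1423148
ω* = 2 / (1 + 0.1423148) = 2 / 1.1423148 ≈ 1.750831.
and ρ(B_{ω*}) = 1.750831 − 1 = 0.750831.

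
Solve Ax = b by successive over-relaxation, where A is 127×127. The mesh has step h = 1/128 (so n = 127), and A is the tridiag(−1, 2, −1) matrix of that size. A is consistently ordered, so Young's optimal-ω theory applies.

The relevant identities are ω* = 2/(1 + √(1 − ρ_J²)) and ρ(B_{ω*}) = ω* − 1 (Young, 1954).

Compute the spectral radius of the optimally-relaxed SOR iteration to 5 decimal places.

ρ_SOR = 0.95209

spectrum of D⁻¹(L+U) = {cos(kπ/128) : 1≤k≤127}; ρ_J = cos(π/128) = 0.99970.
√(1−ρ_J²) simplifies to sin(π/128) = 0.024541.
[ω*] 2 ÷ (1 + 0.024541) = 2 ÷ 1.024541 = 1.95209.
At ω = 1.95209 every |λ(B_ω)| = ω−1, so ρ_SOR = 0.95209.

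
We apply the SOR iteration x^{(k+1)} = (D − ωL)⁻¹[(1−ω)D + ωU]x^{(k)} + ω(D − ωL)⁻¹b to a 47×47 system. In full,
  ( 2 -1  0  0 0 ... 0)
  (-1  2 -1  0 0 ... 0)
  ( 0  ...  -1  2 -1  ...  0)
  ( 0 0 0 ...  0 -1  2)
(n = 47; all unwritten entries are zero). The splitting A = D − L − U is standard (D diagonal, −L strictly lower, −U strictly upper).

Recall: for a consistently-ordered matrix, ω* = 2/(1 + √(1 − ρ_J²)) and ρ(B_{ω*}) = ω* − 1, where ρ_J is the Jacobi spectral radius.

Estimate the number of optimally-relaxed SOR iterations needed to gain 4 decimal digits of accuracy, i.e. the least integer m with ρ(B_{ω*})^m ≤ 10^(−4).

ρ_J = max_k |cos(kπ/48)| = cos(π/48) = 0.9978589
root = sin(π/48) = 0.0654031  (since 1−cos² = sin²).
ω* = 2/(1 + 0.0654031) = 2/1.0654031 = 1.8772237.
[ρ_SOR] ω* − 1 = 0.8772237.
Need (0.8772237)^m ≤ 10^(−4): m ≥ 4·ln10/|ln 0.8772237| = 9.21034/0.130993 = 70.312 ⇒ m = 71.

m = 71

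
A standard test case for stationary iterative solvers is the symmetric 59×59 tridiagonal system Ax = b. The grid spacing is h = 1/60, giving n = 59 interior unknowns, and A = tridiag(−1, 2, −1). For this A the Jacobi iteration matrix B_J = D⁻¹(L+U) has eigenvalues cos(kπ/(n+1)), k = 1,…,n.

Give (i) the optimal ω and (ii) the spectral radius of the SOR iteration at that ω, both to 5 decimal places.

ω* = 1.90053, ρ_SOR = 0.90053

n=59: λ(B_J) = 1 − λ(A)/2 = cos(kπ/60); k=1 gives ρ_J = 0.99863.
1 − cos²(π/60) = sin²(π/60) ⇒ √(1−ρ_J²) = sin(π/60) = 0.052336.
So ω* = 2/1.052336 = 1.90053 (Young).
ρ(B_{ω*}) = ω*−1 = 0.90053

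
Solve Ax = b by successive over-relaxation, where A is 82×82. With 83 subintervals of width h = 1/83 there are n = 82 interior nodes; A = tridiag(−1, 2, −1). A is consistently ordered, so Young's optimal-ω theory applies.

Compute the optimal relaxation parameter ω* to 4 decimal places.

½·tridiag(1,0,1) at n=82: λ_k = cos(kπ/83); max |λ| at k=1 ⇒ ρ_J = cos(π/83) ≈ 0.9993.
root = sin(π/83) = 0.03784  (since 1−cos² = sin²).
ω* = 2/(1 + 0.03784) = 2/1.03784 = 1.9271.
Hence ρ(B_{ω*}) = 1.9271 − 1 = 0.9271.

ω* = 1.9271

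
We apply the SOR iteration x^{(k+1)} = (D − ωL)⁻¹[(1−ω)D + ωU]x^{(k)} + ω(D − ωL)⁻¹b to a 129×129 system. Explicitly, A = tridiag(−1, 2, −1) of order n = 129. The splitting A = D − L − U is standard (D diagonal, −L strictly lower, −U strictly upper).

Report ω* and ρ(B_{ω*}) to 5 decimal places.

n=129: λ(B_J) = 1 − λ(A)/2 = cos(kπ/130); k=1 gives ρ_J = 0.99971.
1 − cos²(π/130) = sin²(π/130) ⇒ √(1−ρ_J²) = sin(π/130) = 0.024164.
So ω* = 2/1.024164 = 1.95281 (Young).
ρ(B_{ω*}) = ω*−1 = 0.95281

ω* = 1.95281, ρ_SOR = 0.95281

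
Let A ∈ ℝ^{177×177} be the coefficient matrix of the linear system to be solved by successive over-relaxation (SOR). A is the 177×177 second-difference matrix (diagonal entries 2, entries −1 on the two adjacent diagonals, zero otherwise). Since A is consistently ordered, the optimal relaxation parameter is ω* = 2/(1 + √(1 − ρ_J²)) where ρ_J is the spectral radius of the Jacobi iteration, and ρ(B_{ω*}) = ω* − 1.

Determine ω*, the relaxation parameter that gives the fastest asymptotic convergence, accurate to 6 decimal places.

ω* = 1.965315

spectrum of D⁻¹(L+U) = {cos(kπ/178) : 1≤k≤177}; ρ_J = cos(π/178) = 0.999844.
√(1 − cos²(π/178)) = sin(π/178) ≈ 0.0176485.
So ω* = 2/1.0176485 = 1.965315 (Young).
ρ_SOR = ω* − 1 = 1.965315 − 1 = 0.965315.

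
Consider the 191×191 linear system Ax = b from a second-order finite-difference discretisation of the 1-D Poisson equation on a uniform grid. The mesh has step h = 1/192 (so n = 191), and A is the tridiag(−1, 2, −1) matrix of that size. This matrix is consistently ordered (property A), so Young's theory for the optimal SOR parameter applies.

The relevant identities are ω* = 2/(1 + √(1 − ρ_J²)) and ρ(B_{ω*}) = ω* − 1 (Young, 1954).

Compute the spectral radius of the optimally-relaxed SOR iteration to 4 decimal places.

n=191: λ(B_J) = 1 − λ(A)/2 = cos(kπ/192); k=1 gives ρ_J = 0.9999.
√(1 − cos²(π/192)) = sin(π/192) ≈ 0.01636.
ω* = 2 / (1 + 0.01636) = 2 / 1.01636 ≈ 1.9678.
At ω = 1.9678 every |λ(B_ω)| = ω−1, so ρ_SOR = 0.9678.

ρ_SOR = 0.9678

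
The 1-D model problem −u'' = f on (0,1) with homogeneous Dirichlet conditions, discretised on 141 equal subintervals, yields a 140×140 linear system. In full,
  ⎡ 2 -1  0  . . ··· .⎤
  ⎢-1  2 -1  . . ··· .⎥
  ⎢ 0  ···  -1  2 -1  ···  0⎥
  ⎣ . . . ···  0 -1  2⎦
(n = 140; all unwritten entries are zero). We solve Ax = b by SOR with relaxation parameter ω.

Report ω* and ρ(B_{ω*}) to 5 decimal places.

ω* = 1.95641, ρ_SOR = 0.95641

spectrum of D⁻¹(L+U) = {cos(kπ/141) : 1≤k≤140}; ρ_J = cos(π/141) = 0.99975.
√(1−ρ_J²) = |sin(π/141)| = 0.022279
ω* = 2/(1 + 0.022279) = 2/1.022279 = 1.95641.
and ρ(B_{ω*}) = 1.95641 − 1 = 0.95641.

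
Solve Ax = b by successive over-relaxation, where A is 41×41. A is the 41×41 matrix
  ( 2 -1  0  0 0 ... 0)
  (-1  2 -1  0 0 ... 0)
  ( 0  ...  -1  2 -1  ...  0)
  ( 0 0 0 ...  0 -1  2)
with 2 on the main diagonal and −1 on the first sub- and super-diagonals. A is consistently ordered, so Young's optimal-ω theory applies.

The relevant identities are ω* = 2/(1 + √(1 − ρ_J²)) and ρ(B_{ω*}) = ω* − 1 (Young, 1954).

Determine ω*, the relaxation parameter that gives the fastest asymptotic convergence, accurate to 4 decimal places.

ω* = 1.8609

[ρ_J] n=41: ρ(B_J) = cos(π/(n+1)) = cos(π/42) = 0.9972.
root = sin(π/42) = 0.07473  (since 1−cos² = sin²).
ω* = 2/(1+0.07473) = 1.8609
ρ_SOR = ω* − 1 = 1.8609 − 1 = 0.8609.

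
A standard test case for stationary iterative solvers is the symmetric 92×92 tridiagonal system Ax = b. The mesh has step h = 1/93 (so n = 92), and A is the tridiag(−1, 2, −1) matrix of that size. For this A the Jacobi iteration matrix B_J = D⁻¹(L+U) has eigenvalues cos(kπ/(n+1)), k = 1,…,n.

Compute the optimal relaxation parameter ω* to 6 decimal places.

ω* = 1.934659

[ρ_J] n=92: ρ(B_J) = cos(π/(n+1)) = cos(π/93) = 0.999429.
√(1−ρ_J²) simplifies to sin(π/93) = 0.0337741.
Young: ω* = 2/(1+√(1−ρ_J²)) = 2/(1+0.0337741) = 2/1.0337741 = 1.934659.
ρ_SOR = ω* − 1 ≈ 0.934659.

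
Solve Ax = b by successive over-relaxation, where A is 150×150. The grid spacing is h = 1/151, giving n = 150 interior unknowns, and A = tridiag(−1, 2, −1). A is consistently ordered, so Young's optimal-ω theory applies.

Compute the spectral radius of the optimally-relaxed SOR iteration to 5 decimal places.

ρ_SOR = 0.95924

spectrum of D⁻¹(L+U) = {cos(kπ/151) : 1≤k≤150}; ρ_J = cos(π/151) = 0.99978.
√(1−ρ_J²) = |sin(π/151)| = 0.020804
[ω*] 2 ÷ (1 + 0.020804) = 2 ÷ 1.020804 = 1.95924.
[ρ_SOR] ω* − 1 = 0.95924.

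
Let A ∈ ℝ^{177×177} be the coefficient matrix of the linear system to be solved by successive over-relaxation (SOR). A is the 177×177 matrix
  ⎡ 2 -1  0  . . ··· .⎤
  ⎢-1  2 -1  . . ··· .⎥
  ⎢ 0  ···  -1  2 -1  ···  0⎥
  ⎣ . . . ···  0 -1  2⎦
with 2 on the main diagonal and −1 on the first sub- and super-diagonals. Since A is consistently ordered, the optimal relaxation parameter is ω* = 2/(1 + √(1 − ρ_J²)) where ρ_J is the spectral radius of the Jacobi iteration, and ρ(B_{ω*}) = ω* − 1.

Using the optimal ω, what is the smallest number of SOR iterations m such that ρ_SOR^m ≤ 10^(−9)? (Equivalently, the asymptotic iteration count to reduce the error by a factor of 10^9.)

m = 588

spectrum of D⁻¹(L+U) = {cos(kπ/178) : 1≤k≤177}; ρ_J = cos(π/178) = 0.9998443.
1 − cos²(π/178) = sin²(π/178) ⇒ √(1−ρ_J²) = sin(π/178) = 0.0176485.
So ω* = 2/1.0176485 = 1.9653151 (Young).
[ρ_SOR] ω* − 1 = 0.9653151.
9·ln10 = 20.7233; −ln(0.9653151) = 0.0353007; m = ⌈20.7233/0.0353007⌉ = ⌈587.051⌉ = 588.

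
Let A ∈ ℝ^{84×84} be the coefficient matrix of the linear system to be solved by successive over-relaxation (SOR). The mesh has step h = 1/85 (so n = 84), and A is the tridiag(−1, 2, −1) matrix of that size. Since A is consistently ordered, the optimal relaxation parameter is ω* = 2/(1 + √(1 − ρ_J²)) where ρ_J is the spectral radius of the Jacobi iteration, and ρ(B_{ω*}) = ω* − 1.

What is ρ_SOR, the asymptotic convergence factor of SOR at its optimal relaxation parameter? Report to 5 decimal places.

ρ_J = max_k |cos(kπ/85)| = cos(π/85) = 0.99932
root = sin(π/85) = 0.036951  (since 1−cos² = sin²).
So ω* = 2/1.036951 = 1.92873 (Young).
[ρ_SOR] ω* − 1 = 0.92873.

ρ_SOR = 0.92873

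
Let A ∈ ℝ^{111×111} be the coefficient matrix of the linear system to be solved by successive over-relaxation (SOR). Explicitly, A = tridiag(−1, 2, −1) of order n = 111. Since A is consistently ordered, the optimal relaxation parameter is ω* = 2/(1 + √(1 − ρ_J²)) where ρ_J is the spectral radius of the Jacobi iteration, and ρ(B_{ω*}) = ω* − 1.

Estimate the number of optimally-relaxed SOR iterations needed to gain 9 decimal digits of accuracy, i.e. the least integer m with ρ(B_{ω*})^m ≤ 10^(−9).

With n=111, ρ(Jacobi) = cos(π/112) = 0.9996066.
√(1−ρ_J²) = |sin(π/112)| = 0.0280463
So ω* = 2/1.0280463 = 1.9454377 (Young).
ρ(B_{ω*}) = ω*−1 = 0.9454377
(0.9454377)^m ≤ 10^{−9}  ⇒  m·ln(0.9454377) ≤ −9·ln10  ⇒  m ≥ 369.351  ⇒  m = 370

m = 370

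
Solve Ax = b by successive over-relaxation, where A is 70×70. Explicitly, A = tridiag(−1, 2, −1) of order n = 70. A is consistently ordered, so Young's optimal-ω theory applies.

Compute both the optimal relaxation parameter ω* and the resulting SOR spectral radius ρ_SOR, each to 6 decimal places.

ω* = 1.915281, ρ_SOR = 0.915281

ρ_J = max_k |cos(kπ/71)| = cos(π/71) = 0.999021
√(1−ρ_J²) = |sin(π/71)| = 0.0442333
Then 2/(1+√(1−ρ_J²)) = 2/(1+0.0442333); ω* = 2/1.0442333 = 1.915281.
At ω = 1.915281 every |λ(B_ω)| = ω−1, so ρ_SOR = 0.915281.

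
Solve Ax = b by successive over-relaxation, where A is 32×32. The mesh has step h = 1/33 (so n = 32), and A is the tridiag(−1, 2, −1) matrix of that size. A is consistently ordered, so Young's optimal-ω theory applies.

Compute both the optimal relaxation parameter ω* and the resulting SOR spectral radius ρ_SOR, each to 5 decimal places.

ω* = 1.82639, ρ_SOR = 0.82639

B_J for the 32×32 system has eigenvalues cos(kπ/33); ρ_J = cos(π/33) = 0.99547.
1 − cos²(π/33) = sin²(π/33) ⇒ √(1−ρ_J²) = sin(π/33) = 0.095056.
ω* = 2/(1+0.095056) = 1.82639
ρ_SOR = ω* − 1 ≈ 0.82639.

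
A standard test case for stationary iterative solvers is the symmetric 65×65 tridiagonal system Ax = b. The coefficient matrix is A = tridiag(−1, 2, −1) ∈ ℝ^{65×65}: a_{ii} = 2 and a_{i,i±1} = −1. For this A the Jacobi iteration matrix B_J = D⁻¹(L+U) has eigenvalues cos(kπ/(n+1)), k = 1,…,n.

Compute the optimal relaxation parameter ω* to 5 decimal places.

ω* = 1.90916

spectrum of D⁻¹(L+U) = {cos(kπ/66) : 1≤k≤65}; ρ_J = cos(π/66) = 0.99887.
root = sin(π/66) = 0.047582  (since 1−cos² = sin²).
[ω*] 2 ÷ (1 + 0.047582) = 2 ÷ 1.047582 = 1.90916.
At ω = 1.90916 every |λ(B_ω)| = ω−1, so ρ_SOR = 0.90916.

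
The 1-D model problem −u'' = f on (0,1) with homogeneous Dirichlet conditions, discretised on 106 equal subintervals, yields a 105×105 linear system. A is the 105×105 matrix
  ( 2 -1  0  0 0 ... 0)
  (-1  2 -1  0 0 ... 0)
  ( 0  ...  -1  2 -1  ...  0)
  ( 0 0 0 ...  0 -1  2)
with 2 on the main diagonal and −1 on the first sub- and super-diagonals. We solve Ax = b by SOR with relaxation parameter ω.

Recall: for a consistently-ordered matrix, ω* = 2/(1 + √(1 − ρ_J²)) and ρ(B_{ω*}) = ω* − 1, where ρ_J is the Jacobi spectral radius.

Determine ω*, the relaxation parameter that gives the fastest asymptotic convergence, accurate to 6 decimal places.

ρ_J = max_k |cos(kπ/106)| = cos(π/106) = 0.999561
√(1 − cos²(π/106)) = sin(π/106) ≈ 0.0296333.
Then 2/(1+√(1−ρ_J²)) = 2/(1+0.0296333); ω* = 2/1.0296333 = 1.942439.
ρ_SOR = ω* − 1 = 1.942439 − 1 = 0.942439.

ω* = 1.942439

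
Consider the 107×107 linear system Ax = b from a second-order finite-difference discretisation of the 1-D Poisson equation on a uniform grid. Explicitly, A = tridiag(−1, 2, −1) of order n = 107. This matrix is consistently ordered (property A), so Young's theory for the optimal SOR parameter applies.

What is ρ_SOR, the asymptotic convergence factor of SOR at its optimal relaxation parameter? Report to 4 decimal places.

ρ_SOR = 0.9435

spectrum of D⁻¹(L+U) = {cos(kπ/108) : 1≤k≤107}; ρ_J = cos(π/108) = 0.9996.
root = sin(π/108) = 0.02908  (since 1−cos² = sin²).
Young: ω* = 2/(1+√(1−ρ_J²)) = 2/(1+0.02908) = 2/1.02908 = 1.9435.
At ω = 1.9435 every |λ(B_ω)| = ω−1, so ρ_SOR = 0.9435.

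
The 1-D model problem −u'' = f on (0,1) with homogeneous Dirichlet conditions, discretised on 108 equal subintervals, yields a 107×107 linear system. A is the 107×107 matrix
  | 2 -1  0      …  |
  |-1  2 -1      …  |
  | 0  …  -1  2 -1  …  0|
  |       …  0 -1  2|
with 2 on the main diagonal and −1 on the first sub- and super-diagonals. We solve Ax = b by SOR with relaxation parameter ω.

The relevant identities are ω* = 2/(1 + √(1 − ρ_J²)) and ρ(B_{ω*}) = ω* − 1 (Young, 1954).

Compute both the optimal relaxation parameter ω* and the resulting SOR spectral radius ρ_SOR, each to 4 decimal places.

ρ_J = max_k |cos(kπ/108)| = cos(π/108) = 0.9996
root = sin(π/108) = 0.02908  (since 1−cos² = sin²).
So ω* = 2/1.02908 = 1.9435 (Young).
ρ_SOR = ω* − 1 = 1.9435 − 1 = 0.9435.

ω* = 1.9435, ρ_SOR = 0.9435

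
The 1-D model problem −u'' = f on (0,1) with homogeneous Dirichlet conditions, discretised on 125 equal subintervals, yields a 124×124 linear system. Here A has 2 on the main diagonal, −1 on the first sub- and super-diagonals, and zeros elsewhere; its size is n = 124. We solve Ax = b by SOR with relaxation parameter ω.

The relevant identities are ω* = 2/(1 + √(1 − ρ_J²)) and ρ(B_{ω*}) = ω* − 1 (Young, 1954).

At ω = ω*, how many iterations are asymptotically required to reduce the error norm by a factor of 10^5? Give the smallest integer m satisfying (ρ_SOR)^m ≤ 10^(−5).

m = 230

With n=124, ρ(Jacobi) = cos(π/125) = 0.9996842.
√(1 − cos²(π/125)) = sin(π/125) ≈ 0.0251301.
So ω* = 2/1.0251301 = 1.9509719 (Young).
Hence ρ(B_{ω*}) = 1.9509719 − 1 = 0.9509719.
(0.9509719)^m ≤ 10^{−5}  ⇒  m·ln(0.9509719) ≤ −5·ln10  ⇒  m ≥ 229.018  ⇒  m = 230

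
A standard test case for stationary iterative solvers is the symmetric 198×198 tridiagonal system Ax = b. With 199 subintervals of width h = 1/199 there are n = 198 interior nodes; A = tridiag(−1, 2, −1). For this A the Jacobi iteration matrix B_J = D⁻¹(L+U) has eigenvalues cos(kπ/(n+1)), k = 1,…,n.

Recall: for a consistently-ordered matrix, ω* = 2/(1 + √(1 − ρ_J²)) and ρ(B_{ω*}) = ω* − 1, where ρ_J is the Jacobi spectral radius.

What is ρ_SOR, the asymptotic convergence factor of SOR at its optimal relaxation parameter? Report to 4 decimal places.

B_J for the 198×198 system has eigenvalues cos(kπ/199); ρ_J = cos(π/199) = 0.9999.
1 − cos²(π/199) = sin²(π/199) ⇒ √(1−ρ_J²) = sin(π/199) = 0.01579.
ω* = 2/(1+0.01579) = 1.9689
At ω = 1.9689 every |λ(B_ω)| = ω−1, so ρ_SOR = 0.9689.

ρ_SOR = 0.9689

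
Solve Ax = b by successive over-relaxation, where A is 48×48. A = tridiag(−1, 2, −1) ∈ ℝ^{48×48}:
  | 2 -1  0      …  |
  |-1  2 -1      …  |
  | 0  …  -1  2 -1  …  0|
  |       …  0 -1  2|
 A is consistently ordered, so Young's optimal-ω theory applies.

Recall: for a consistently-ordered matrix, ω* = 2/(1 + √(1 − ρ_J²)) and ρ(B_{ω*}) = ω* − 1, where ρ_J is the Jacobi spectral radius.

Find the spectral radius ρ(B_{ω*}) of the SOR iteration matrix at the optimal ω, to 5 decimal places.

n=48: λ(B_J) = 1 − λ(A)/2 = cos(kπ/49); k=1 gives ρ_J = 0.99795.
1 − cos²(π/49) = sin²(π/49) ⇒ √(1−ρ_J²) = sin(π/49) = 0.064070.
Young: ω* = 2/(1+√(1−ρ_J²)) = 2/(1+0.064070) = 2/1.064070 = 1.87958.
Hence ρ(B_{ω*}) = 1.87958 − 1 = 0.87958.

ρ_SOR = 0.87958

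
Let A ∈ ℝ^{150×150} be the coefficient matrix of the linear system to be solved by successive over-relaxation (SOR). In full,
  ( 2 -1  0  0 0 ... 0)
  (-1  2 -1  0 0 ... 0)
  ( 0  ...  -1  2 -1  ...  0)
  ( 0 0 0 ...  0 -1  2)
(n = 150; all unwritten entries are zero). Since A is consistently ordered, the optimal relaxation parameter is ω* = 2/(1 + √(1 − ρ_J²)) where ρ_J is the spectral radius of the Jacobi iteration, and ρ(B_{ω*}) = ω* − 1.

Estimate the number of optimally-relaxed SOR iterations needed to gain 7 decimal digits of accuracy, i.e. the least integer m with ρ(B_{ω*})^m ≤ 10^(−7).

m = 388

spectrum of D⁻¹(L+U) = {cos(kπ/151) : 1≤k≤150}; ρ_J = cos(π/151) = 0.9997836.
1 − cos²(π/151) = sin²(π/151) ⇒ √(1−ρ_J²) = sin(π/151) = 0.0208037.
ω* = 2 / (1 + 0.0208037) = 2 / 1.0208037 ≈ 1.9592405.
Hence ρ(B_{ω*}) = 1.9592405 − 1 = 0.9592405.
ρ_SOR^m ≤ 10^(−7) ⇔ m ≥ 7·ln10/(−ln 0.9592405) = 16.1181/0.0416135 = 387.329; m = ⌈387.329⌉ = 388.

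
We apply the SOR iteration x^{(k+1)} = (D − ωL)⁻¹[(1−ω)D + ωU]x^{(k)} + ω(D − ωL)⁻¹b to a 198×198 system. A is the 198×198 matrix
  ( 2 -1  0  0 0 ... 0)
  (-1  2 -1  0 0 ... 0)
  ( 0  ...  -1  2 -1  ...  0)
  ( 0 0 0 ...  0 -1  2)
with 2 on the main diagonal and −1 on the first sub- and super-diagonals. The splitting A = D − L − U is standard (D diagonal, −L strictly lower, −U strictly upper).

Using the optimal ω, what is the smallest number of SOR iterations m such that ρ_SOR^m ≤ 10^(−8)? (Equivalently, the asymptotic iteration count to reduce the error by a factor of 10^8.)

[ρ_J] n=198: ρ(B_J) = cos(π/(n+1)) = cos(π/199) = 0.9998754.
1 − cos²(π/199) = sin²(π/199) ⇒ √(1−ρ_J²) = sin(π/199) = 0.0157862.
ω* = 2/(1 + 0.0157862) = 2/1.0157862 = 1.9689183.
ρ_SOR = ω* − 1 = 1.9689183 − 1 = 0.9689183.
m ≥ 8·ln10 / (−ln 0.9689183) = 583.395; smallest integer m = 584.

m = 584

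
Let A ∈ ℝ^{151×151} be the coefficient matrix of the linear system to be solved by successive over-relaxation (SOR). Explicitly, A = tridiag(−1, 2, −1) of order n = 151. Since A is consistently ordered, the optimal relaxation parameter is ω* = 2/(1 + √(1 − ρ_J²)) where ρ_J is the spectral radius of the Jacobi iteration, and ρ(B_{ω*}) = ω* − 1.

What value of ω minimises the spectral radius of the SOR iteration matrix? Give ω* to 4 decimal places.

[ρ_J] n=151: ρ(B_J) = cos(π/(n+1)) = cos(π/152) = 0.9998.
√(1−ρ_J²) simplifies to sin(π/152) = 0.02067.
Young: ω* = 2/(1+√(1−ρ_J²)) = 2/(1+0.02067) = 2/1.02067 = 1.9595.
At ω = 1.9595 every |λ(B_ω)| = ω−1, so ρ_SOR = 0.9595.

ω* = 1.9595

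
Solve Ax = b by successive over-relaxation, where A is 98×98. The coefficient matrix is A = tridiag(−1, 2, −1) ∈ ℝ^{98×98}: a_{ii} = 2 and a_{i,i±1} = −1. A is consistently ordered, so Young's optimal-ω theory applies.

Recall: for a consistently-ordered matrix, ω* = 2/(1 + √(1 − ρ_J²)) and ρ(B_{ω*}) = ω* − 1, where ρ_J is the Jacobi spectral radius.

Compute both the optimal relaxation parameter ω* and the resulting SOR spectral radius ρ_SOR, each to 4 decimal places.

spectrum of D⁻¹(L+U) = {cos(kπ/99) : 1≤k≤98}; ρ_J = cos(π/99) = 0.9995.
√(1−ρ_J²) = |sin(π/99)| = 0.03173
[ω*] 2 ÷ (1 + 0.03173) = 2 ÷ 1.03173 = 1.9385.
ρ_SOR = ω* − 1 = 1.9385 − 1 = 0.9385.

ω* = 1.9385, ρ_SOR = 0.9385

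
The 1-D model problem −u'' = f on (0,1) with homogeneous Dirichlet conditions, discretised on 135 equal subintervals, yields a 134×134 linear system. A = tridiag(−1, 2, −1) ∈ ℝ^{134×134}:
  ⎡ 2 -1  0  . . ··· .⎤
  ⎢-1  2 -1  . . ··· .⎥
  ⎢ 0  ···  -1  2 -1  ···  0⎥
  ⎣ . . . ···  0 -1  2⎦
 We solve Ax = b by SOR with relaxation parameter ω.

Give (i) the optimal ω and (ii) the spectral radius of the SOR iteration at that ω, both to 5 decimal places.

ω* = 1.95452, ρ_SOR = 0.95452

With n=134, ρ(Jacobi) = cos(π/135) = 0.99973.
root = sin(π/135) = 0.023269  (since 1−cos² = sin²).
Then 2/(1+√(1−ρ_J²)) = 2/(1+0.023269); ω* = 2/1.023269 = 1.95452.
ρ_SOR = ω* − 1 = 1.95452 − 1 = 0.95452.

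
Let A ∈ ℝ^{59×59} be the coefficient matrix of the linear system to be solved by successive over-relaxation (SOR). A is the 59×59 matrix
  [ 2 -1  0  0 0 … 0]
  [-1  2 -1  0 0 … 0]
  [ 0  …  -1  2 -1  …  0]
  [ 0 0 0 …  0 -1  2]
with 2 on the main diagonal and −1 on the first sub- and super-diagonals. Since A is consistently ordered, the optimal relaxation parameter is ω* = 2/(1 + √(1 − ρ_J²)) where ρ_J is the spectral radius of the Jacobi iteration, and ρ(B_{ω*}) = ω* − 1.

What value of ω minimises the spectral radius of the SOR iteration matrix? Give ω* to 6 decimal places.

½·tridiag(1,0,1) at n=59: λ_k = cos(kπ/60); max |λ| at k=1 ⇒ ρ_J = cos(π/60) ≈ 0.998630.
root = sin(π/60) = 0.0523360  (since 1−cos² = sin²).
[ω*] 2 ÷ (1 + 0.0523360) = 2 ÷ 1.0523360 = 1.900534.
Hence ρ(B_{ω*}) = 1.900534 − 1 = 0.900534.

ω* = 1.900534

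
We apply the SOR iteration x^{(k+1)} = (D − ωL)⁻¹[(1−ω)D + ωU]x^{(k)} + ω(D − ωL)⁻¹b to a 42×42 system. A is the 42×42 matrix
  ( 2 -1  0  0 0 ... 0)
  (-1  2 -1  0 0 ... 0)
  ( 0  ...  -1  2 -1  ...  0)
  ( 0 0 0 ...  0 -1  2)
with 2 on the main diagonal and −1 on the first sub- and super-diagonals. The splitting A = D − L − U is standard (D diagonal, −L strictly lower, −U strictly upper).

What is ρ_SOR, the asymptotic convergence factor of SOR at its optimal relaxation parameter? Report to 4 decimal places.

With n=42, ρ(Jacobi) = cos(π/43) = 0.9973.
√(1−ρ_J²) simplifies to sin(π/43) = 0.07300.
So ω* = 2/1.07300 = 1.8639 (Young).
ρ(B_{ω*}) = ω*−1 = 0.8639

ρ_SOR = 0.8639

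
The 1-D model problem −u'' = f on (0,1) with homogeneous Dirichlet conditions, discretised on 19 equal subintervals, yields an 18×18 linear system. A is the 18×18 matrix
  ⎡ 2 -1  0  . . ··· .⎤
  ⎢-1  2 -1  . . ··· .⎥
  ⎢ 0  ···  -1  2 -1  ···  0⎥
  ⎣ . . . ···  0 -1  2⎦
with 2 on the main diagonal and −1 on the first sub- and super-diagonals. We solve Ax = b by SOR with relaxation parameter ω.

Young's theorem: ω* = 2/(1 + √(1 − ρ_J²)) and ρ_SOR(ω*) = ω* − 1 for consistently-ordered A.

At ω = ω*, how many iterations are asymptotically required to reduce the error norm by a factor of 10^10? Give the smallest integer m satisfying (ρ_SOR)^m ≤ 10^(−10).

m = 70

½·tridiag(1,0,1) at n=18: λ_k = cos(kπ/19); max |λ| at k=1 ⇒ ρ_J = cos(π/19) ≈ 0.9863613.
root = sin(π/19) = 0.1645946  (since 1−cos² = sin²).
[ω*] 2 ÷ (1 + 0.1645946) = 2 ÷ 1.1645946 = 1.7173358.
Hence ρ(B_{ω*}) = 1.7173358 − 1 = 0.7173358.
ρ_SOR^m ≤ 10^(−10) ⇔ m ≥ 10·ln10/(−ln 0.7173358) = 23.0259/0.332211 = 69.311; m = ⌈69.311⌉ = 70.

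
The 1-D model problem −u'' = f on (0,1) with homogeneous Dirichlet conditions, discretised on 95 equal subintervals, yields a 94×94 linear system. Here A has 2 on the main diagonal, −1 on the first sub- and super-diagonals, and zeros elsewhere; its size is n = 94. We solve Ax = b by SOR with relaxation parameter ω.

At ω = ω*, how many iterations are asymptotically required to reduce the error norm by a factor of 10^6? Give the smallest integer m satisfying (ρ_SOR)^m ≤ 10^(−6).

m = 209

[ρ_J] n=94: ρ(B_J) = cos(π/(n+1)) = cos(π/95) = 0.9994533.
√(1−ρ_J²) simplifies to sin(π/95) = 0.0330634.
Then 2/(1+√(1−ρ_J²)) = 2/(1+0.0330634); ω* = 2/1.0330634 = 1.9359896.
ρ(B_{ω*}) = ω*−1 = 0.9359896
ρ_SOR^m ≤ 10^(−6) ⇔ m ≥ 6·ln10/(−ln 0.9359896) = 13.8155/0.0661509 = 208.848; m = ⌈208.848⌉ = 209.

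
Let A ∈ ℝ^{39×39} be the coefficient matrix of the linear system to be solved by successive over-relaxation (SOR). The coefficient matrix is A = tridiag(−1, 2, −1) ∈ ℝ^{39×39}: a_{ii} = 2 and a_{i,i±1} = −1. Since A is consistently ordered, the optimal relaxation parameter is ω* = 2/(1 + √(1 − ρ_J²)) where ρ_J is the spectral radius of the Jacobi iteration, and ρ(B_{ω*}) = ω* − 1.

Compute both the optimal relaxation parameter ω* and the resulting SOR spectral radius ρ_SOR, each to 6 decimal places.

ω* = 1.854498, ρ_SOR = 0.854498

With n=39, ρ(Jacobi) = cos(π/40) = 0.996917.
root = sin(π/40) = 0.0784591  (since 1−cos² = sin²).
Then 2/(1+√(1−ρ_J²)) = 2/(1+0.0784591); ω* = 2/1.0784591 = 1.854498.
[ρ_SOR] ω* − 1 = 0.854498.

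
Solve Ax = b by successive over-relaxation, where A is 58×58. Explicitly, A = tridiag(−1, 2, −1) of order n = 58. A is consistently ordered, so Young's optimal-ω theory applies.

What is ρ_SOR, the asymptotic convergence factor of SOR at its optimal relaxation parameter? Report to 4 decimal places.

ρ_J = max_k |cos(kπ/59)| = cos(π/59) = 0.9986
root = sin(π/59) = 0.05322  (since 1−cos² = sin²).
ω* = 2/(1+0.05322) = 1.8989
Hence ρ(B_{ω*}) = 1.8989 − 1 = 0.8989.

ρ_SOR = 0.8989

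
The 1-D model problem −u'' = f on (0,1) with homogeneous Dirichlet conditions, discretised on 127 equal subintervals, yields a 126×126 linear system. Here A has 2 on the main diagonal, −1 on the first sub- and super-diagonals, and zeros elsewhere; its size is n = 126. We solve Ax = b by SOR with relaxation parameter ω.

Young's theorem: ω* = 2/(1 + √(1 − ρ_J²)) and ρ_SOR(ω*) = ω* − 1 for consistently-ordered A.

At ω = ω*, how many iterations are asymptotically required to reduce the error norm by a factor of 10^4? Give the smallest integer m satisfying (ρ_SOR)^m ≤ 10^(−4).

B_J for the 126×126 system has eigenvalues cos(kπ/127); ρ_J = cos(π/127) = 0.9996941.
√(1−ρ_J²) simplifies to sin(π/127) = 0.0247344.
ω* = 2/(1 + 0.0247344) = 2/1.0247344 = 1.9517252.
ρ(B_{ω*}) = ω*−1 = 0.9517252
m ≥ 4·ln10 / (−ln 0.9517252) = 186.147; smallest integer m = 187.

m = 187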